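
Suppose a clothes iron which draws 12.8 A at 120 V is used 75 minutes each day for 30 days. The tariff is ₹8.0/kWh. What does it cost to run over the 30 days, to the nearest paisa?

₹460.80

Power = 12.8 A × 120 V = 1536 W = 1.536 kW
Runtime = 75 min × 30 = 2250 min = 37.5 h
Energy = 1.536 kW × 37.5 h = 57.6 kWh
Cost = 57.6 kWh × ₹8.0/kWh = ₹460.80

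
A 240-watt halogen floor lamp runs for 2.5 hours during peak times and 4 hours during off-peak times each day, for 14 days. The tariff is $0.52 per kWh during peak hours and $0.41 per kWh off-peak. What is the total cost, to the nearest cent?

$9.88

Peak energy = 0.24 kW × 2.5 h × 14 = 8.4 kWh
Off-peak energy = 0.24 kW × 4 h × 14 = 13.44 kWh
Cost = 8.4 × $0.52 + 13.44 × $0.41 = $4.368 + $5.5104 = $9.88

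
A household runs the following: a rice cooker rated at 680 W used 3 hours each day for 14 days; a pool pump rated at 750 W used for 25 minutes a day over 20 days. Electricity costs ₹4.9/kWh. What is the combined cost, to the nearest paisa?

₹170.57

rice cooker: Runtime = 3 h/day × 14 days = 42 h
rice cooker: 0.68 kW × 42 h = 28.56 kWh
pool pump: Runtime = 25 min × 20 = 500 min = 8.333333… h
pool pump: 0.75 kW × 8.333333… h = 6.25 kWh
Total energy = 34.81 kWh
Cost = 34.81 × ₹4.9 = ₹170.57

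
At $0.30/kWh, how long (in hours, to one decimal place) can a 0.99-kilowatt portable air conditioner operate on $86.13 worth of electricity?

290.0 h

Energy available = $86.13 ÷ $0.30/kWh = 287.1 kWh
Hours = 287.1 kWh ÷ 0.99 kW = 290.0 h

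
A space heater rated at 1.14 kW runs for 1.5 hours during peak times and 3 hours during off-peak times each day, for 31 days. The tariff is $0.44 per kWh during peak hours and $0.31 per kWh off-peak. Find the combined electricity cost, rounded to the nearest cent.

Peak energy = 1.14 kW × 1.5 h × 31 = 53.01 kWh
Off-peak energy = 1.14 kW × 3 h × 31 = 106.02 kWh
Cost = 53.01 × $0.44 + 106.02 × $0.31 = $23.3244 + $32.8662 = $56.19

$56.19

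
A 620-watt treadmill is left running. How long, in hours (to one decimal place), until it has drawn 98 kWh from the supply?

Hours = 98 kWh ÷ 0.62 kW = 158.1 h

158.1 h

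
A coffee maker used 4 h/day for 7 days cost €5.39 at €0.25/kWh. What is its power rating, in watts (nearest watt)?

Energy = €5.39 ÷ €0.25/kWh = 21.56 kWh
Runtime = 4 h/day × 7 days = 28 h
Power = 21.56 kWh ÷ 28 h = 0.77 kW = 770 W

770 W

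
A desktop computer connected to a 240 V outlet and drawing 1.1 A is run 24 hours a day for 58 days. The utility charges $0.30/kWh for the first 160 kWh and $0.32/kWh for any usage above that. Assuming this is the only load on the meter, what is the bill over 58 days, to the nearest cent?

Power = 1.1 A × 240 V = 264 W = 0.264 kW
Runtime = 24 h × 58 = 1392 h
Energy = 0.264 kW × 1392 h = 367.488 kWh
Tier 1 (0–160 kWh): 160 × $0.30 = $48
Above 160 kWh: 207.488 × $0.32 = $66.39616
Bill = $114.40

$114.40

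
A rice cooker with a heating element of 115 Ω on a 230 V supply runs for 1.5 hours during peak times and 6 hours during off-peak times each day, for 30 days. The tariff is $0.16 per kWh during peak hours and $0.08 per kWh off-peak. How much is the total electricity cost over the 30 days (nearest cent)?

Power = V²/R = 230²/115 = 460 W = 0.46 kW
Peak energy = 0.46 kW × 1.5 h × 30 = 20.7 kWh
Off-peak energy = 0.46 kW × 6 h × 30 = 82.8 kWh
Cost = 20.7 × $0.16 + 82.8 × $0.08 = $3.312 + $6.624 = $9.94

$9.94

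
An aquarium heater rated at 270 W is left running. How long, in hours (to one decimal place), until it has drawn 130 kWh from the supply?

481.5 h

Hours = 130 kWh ÷ 0.27 kW = 481.5 h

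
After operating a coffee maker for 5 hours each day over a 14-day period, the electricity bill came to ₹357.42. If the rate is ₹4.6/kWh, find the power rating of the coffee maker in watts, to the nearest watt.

1110 W

Energy = ₹357.42 ÷ ₹4.6/kWh = 77.7 kWh
Runtime = 5 h/day × 14 days = 70 h
Power = 77.7 kWh ÷ 70 h = 1.11 kW = 1110 W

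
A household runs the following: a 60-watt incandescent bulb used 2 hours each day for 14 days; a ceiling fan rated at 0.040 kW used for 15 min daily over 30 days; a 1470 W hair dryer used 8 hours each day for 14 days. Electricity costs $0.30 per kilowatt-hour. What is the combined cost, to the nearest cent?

incandescent bulb: Runtime = 2 h/day × 14 days = 28 h
incandescent bulb: 0.06 kW × 28 h = 1.68 kWh
ceiling fan: Runtime = 15 min × 30 = 450 min = 7.5 h
ceiling fan: 0.04 kW × 7.5 h = 0.3 kWh
hair dryer: Runtime = 8 h/day × 14 days = 112 h
hair dryer: 1.47 kW × 112 h = 164.64 kWh
Total energy = 166.62 kWh
Cost = 166.62 × $0.30 = $49.99

$49.99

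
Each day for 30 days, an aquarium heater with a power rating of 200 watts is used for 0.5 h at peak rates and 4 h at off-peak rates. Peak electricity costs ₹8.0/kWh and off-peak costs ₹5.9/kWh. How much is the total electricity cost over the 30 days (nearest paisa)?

₹165.60

Peak energy = 0.2 kW × 0.5 h × 30 = 3 kWh
Off-peak energy = 0.2 kW × 4 h × 30 = 24 kWh
Cost = 3 × ₹8.0 + 24 × ₹5.9 = ₹24 + ₹141.6 = ₹165.60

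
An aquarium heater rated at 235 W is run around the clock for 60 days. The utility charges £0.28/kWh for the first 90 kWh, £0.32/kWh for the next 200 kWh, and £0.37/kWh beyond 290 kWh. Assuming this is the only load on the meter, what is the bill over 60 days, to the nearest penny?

£107.11

Runtime = 24 h × 60 = 1440 h
Energy = 0.235 kW × 1440 h = 338.4 kWh
Tier 1 (0–90 kWh): 90 × £0.28 = £25.2
Tier 2 (90–290 kWh): 200 × £0.32 = £64
Above 290 kWh: 48.4 × £0.37 = £17.908
Bill = £107.11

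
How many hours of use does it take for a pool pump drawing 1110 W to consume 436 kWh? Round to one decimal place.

Hours = 436 kWh ÷ 1.11 kW = 392.8 h

392.8 h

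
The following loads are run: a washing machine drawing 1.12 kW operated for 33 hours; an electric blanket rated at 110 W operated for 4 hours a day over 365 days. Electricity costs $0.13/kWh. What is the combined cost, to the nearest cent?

washing machine: 1.12 kW × 33 h = 36.96 kWh
electric blanket: Runtime = 4 h/day × 365 days = 1460 h
electric blanket: 0.11 kW × 1460 h = 160.6 kWh
Total energy = 197.56 kWh
Cost = 197.56 × $0.13 = $25.68

$25.68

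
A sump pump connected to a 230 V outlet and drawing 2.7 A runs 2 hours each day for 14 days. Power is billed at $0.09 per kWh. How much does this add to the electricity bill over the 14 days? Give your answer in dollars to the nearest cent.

$1.56

Power = 2.7 A × 230 V = 621 W = 0.621 kW
Runtime = 2 h/day × 14 days = 28 h
Energy = 0.621 kW × 28 h = 17.388 kWh
Cost = 17.388 kWh × $0.09/kWh = $1.56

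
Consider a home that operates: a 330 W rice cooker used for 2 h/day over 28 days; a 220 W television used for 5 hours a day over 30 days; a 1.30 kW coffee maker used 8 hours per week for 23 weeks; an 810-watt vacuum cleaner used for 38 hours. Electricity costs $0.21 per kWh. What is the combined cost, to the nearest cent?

rice cooker: Runtime = 2 h/day × 28 days = 56 h
rice cooker: 0.33 kW × 56 h = 18.48 kWh
television: Runtime = 5 h/day × 30 days = 150 h
television: 0.22 kW × 150 h = 33 kWh
coffee maker: Runtime = 8 h/week × 23 weeks = 184 h
coffee maker: 1.3 kW × 184 h = 239.2 kWh
vacuum cleaner: 0.81 kW × 38 h = 30.78 kWh
Total energy = 321.46 kWh
Cost = 321.46 × $0.21 = $67.51

$67.51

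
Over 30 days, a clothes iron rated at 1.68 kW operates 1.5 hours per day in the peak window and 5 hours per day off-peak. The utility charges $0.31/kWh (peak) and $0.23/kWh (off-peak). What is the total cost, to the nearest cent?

$81.40

Peak energy = 1.68 kW × 1.5 h × 30 = 75.6 kWh
Off-peak energy = 1.68 kW × 5 h × 30 = 252 kWh
Cost = 75.6 × $0.31 + 252 × $0.23 = $23.436 + $57.96 = $81.40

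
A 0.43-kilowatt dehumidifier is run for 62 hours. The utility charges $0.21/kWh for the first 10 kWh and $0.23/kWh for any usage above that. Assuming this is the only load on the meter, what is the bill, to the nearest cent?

$5.93

Energy = 0.43 kW × 62 h = 26.66 kWh
Tier 1 (0–10 kWh): 10 × $0.21 = $2.1
Above 10 kWh: 16.66 × $0.23 = $3.8318
Bill = $5.93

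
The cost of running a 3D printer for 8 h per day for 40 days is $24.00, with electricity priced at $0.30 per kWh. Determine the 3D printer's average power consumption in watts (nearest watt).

Energy = $24.00 ÷ $0.30/kWh = 80 kWh
Runtime = 8 h/day × 40 days = 320 h
Power = 80 kWh ÷ 320 h = 0.25 kW = 250 W

250 W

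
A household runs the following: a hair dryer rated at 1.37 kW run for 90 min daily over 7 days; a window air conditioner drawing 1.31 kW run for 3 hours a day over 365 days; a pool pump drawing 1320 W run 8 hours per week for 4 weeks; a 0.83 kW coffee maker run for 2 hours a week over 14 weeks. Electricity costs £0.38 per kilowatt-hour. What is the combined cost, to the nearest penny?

£575.44

hair dryer: Runtime = 90 min × 7 = 630 min = 10.5 h
hair dryer: 1.37 kW × 10.5 h = 14.385 kWh
window air conditioner: Runtime = 3 h/day × 365 days = 1095 h
window air conditioner: 1.31 kW × 1095 h = 1434.45 kWh
pool pump: Runtime = 8 h/week × 4 weeks = 32 h
pool pump: 1.32 kW × 32 h = 42.24 kWh
coffee maker: Runtime = 2 h/week × 14 weeks = 28 h
coffee maker: 0.83 kW × 28 h = 23.24 kWh
Total energy = 1514.315 kWh
Cost = 1514.315 × £0.38 = £575.44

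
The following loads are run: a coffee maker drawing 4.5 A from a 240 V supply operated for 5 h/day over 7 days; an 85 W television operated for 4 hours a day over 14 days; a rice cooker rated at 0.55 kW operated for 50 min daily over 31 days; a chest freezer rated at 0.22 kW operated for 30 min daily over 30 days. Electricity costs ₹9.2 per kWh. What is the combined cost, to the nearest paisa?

₹552.63

coffee maker: Power = 4.5 A × 240 V = 1080 W = 1.08 kW
coffee maker: Runtime = 5 h/day × 7 days = 35 h
coffee maker: 1.08 kW × 35 h = 37.8 kWh
television: Runtime = 4 h/day × 14 days = 56 h
television: 0.085 kW × 56 h = 4.76 kWh
rice cooker: Runtime = 50 min × 31 = 1550 min = 25.833333… h
rice cooker: 0.55 kW × 25.833333… h = 14.208333… kWh
chest freezer: Runtime = 30 min × 30 = 900 min = 15 h
chest freezer: 0.22 kW × 15 h = 3.3 kWh
Total energy = 60.068333… kWh
Cost = 60.068333… × ₹9.2 = ₹552.63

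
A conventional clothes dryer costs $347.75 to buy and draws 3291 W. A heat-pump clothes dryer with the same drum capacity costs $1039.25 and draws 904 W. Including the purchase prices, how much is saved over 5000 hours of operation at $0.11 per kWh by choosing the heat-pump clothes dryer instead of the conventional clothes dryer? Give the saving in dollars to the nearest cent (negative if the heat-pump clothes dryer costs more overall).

conventional clothes dryer: $347.75 + (3291/1000) kW × 5000 h × $0.11 = $347.75 + $1810.05 = $2157.8
heat-pump clothes dryer: $1039.25 + (904/1000) kW × 5000 h × $0.11 = $1039.25 + $497.2 = $1536.45
Saving = $2157.8 − $1536.45 = $621.35

$621.35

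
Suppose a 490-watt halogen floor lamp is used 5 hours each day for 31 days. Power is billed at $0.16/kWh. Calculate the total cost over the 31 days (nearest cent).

$12.15

Runtime = 5 h/day × 31 days = 155 h
Energy = 0.49 kW × 155 h = 75.95 kWh
Cost = 75.95 kWh × $0.16/kWh = $12.15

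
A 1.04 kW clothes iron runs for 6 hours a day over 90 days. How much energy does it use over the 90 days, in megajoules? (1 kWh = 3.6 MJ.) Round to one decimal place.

Runtime = 6 h/day × 90 days = 540 h
Energy = 1.04 kW × 540 h = 561.6 kWh
= 561.6 × 3.6 MJ = 2021.8 MJ

2021.8 MJ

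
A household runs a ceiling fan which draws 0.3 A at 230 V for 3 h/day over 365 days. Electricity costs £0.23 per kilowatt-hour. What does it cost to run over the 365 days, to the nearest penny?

£17.38

Power = 0.3 A × 230 V = 69 W = 0.069 kW
Runtime = 3 h/day × 365 days = 1095 h
Energy = 0.069 kW × 1095 h = 75.555 kWh
Cost = 75.555 kWh × £0.23/kWh = £17.38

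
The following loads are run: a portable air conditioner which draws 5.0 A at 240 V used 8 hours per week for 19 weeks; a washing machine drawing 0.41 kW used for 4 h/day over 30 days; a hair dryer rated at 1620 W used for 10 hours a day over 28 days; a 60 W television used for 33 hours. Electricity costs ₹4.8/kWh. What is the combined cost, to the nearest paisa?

portable air conditioner: Power = 5.0 A × 240 V = 1200 W = 1.2 kW
portable air conditioner: Runtime = 8 h/week × 19 weeks = 152 h
portable air conditioner: 1.2 kW × 152 h = 182.4 kWh
washing machine: Runtime = 4 h/day × 30 days = 120 h
washing machine: 0.41 kW × 120 h = 49.2 kWh
hair dryer: Runtime = 10 h/day × 28 days = 280 h
hair dryer: 1.62 kW × 280 h = 453.6 kWh
television: 0.06 kW × 33 h = 1.98 kWh
Total energy = 687.18 kWh
Cost = 687.18 × ₹4.8 = ₹3298.46

₹3298.46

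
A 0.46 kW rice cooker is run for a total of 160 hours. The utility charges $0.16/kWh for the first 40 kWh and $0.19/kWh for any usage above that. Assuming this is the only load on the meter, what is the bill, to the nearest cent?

Energy = 0.46 kW × 160 h = 73.6 kWh
Tier 1 (0–40 kWh): 40 × $0.16 = $6.4
Above 40 kWh: 33.6 × $0.19 = $6.384
Bill = $12.78

$12.78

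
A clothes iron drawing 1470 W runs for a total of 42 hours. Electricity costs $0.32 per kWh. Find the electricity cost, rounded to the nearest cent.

Energy = 1.47 kW × 42 h = 61.74 kWh
Cost = 61.74 kWh × $0.32/kWh = $19.76

$19.76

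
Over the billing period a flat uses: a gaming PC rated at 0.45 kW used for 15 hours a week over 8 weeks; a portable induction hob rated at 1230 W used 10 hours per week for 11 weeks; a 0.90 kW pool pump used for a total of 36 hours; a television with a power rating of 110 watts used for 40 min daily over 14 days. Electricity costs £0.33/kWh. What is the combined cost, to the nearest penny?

£73.50

gaming PC: Runtime = 15 h/week × 8 weeks = 120 h
gaming PC: 0.45 kW × 120 h = 54 kWh
portable induction hob: Runtime = 10 h/week × 11 weeks = 110 h
portable induction hob: 1.23 kW × 110 h = 135.3 kWh
pool pump: 0.9 kW × 36 h = 32.4 kWh
television: Runtime = 40 min × 14 = 560 min = 9.333333… h
television: 0.11 kW × 9.333333… h = 1.026666… kWh
Total energy = 222.726666… kWh
Cost = 222.726666… × £0.33 = £73.50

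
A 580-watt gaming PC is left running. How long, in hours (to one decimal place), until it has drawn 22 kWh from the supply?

Hours = 22 kWh ÷ 0.58 kW = 37.9 h

37.9 h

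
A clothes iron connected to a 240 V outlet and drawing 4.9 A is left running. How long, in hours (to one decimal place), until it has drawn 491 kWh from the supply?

Power = 4.9 A × 240 V = 1176 W = 1.176 kW
Hours = 491 kWh ÷ 1.176 kW = 417.5 h

417.5 h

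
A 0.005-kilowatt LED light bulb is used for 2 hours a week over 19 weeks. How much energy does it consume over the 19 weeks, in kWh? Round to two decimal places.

0.19 kWh

Runtime = 2 h/week × 19 weeks = 38 h
Energy = 0.005 kW × 38 h = 0.19 kWh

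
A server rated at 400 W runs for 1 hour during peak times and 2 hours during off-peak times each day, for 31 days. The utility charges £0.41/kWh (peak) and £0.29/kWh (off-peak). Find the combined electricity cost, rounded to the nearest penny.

£12.28

Peak energy = 0.4 kW × 1 h × 31 = 12.4 kWh
Off-peak energy = 0.4 kW × 2 h × 31 = 24.8 kWh
Cost = 12.4 × £0.41 + 24.8 × £0.29 = £5.084 + £7.192 = £12.28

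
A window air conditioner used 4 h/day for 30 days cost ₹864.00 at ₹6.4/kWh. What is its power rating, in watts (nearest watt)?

Energy = ₹864.00 ÷ ₹6.4/kWh = 135 kWh
Runtime = 4 h/day × 30 days = 120 h
Power = 135 kWh ÷ 120 h = 1.125 kW = 1125 W

1125 W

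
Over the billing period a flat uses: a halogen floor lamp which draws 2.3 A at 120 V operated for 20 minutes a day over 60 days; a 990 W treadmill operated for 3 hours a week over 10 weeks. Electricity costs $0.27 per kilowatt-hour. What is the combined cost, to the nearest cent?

halogen floor lamp: Power = 2.3 A × 120 V = 276 W = 0.276 kW
halogen floor lamp: Runtime = 20 min × 60 = 1200 min = 20 h
halogen floor lamp: 0.276 kW × 20 h = 5.52 kWh
treadmill: Runtime = 3 h/week × 10 weeks = 30 h
treadmill: 0.99 kW × 30 h = 29.7 kWh
Total energy = 35.22 kWh
Cost = 35.22 × $0.27 = $9.51

$9.51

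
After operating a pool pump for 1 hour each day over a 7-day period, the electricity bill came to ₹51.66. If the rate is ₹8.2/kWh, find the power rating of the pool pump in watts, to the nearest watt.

900 W

Energy = ₹51.66 ÷ ₹8.2/kWh = 6.3 kWh
Runtime = 1 h/day × 7 days = 7 h
Power = 6.3 kWh ÷ 7 h = 0.9 kW = 900 W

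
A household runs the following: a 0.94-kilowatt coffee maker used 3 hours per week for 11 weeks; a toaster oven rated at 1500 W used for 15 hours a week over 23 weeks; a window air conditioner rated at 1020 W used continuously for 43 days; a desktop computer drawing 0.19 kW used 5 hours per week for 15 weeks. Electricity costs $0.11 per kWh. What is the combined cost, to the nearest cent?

coffee maker: Runtime = 3 h/week × 11 weeks = 33 h
coffee maker: 0.94 kW × 33 h = 31.02 kWh
toaster oven: Runtime = 15 h/week × 23 weeks = 345 h
toaster oven: 1.5 kW × 345 h = 517.5 kWh
window air conditioner: Runtime = 24 h × 43 = 1032 h
window air conditioner: 1.02 kW × 1032 h = 1052.64 kWh
desktop computer: Runtime = 5 h/week × 15 weeks = 75 h
desktop computer: 0.19 kW × 75 h = 14.25 kWh
Total energy = 1615.41 kWh
Cost = 1615.41 × $0.11 = $177.70

$177.70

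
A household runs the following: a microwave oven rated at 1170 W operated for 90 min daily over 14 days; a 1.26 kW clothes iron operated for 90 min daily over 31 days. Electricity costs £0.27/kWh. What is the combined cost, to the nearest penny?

£22.45

microwave oven: Runtime = 90 min × 14 = 1260 min = 21 h
microwave oven: 1.17 kW × 21 h = 24.57 kWh
clothes iron: Runtime = 90 min × 31 = 2790 min = 46.5 h
clothes iron: 1.26 kW × 46.5 h = 58.59 kWh
Total energy = 83.16 kWh
Cost = 83.16 × £0.27 = £22.45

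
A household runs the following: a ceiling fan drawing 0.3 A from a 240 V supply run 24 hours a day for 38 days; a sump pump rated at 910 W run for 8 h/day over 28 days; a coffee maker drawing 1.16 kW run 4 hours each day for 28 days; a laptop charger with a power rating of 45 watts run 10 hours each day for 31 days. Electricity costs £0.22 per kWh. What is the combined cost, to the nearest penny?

ceiling fan: Power = 0.3 A × 240 V = 72 W = 0.072 kW
ceiling fan: Runtime = 24 h × 38 = 912 h
ceiling fan: 0.072 kW × 912 h = 65.664 kWh
sump pump: Runtime = 8 h/day × 28 days = 224 h
sump pump: 0.91 kW × 224 h = 203.84 kWh
coffee maker: Runtime = 4 h/day × 28 days = 112 h
coffee maker: 1.16 kW × 112 h = 129.92 kWh
laptop charger: Runtime = 10 h/day × 31 days = 310 h
laptop charger: 0.045 kW × 310 h = 13.95 kWh
Total energy = 413.374 kWh
Cost = 413.374 × £0.22 = £90.94

£90.94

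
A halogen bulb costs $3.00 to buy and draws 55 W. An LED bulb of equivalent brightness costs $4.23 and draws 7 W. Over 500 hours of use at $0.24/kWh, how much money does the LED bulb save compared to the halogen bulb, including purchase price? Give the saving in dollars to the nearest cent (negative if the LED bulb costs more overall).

$4.53

halogen bulb: $3.00 + (55/1000) kW × 500 h × $0.24 = $3.00 + $6.6 = $9.6
LED bulb: $4.23 + (7/1000) kW × 500 h × $0.24 = $4.23 + $0.84 = $5.07
Saving = $9.6 − $5.07 = $4.53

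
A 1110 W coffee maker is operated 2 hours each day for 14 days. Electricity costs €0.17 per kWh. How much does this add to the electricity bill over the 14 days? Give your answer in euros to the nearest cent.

Runtime = 2 h/day × 14 days = 28 h
Energy = 1.11 kW × 28 h = 31.08 kWh
Cost = 31.08 kWh × €0.17/kWh = €5.28

€5.28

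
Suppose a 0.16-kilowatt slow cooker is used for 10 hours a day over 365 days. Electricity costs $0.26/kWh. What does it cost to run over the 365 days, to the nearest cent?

Runtime = 10 h/day × 365 days = 3650 h
Energy = 0.16 kW × 3650 h = 584 kWh
Cost = 584 kWh × $0.26/kWh = $151.84

$151.84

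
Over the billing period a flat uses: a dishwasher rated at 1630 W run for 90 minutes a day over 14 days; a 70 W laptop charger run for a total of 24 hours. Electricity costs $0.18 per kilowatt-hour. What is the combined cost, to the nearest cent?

dishwasher: Runtime = 90 min × 14 = 1260 min = 21 h
dishwasher: 1.63 kW × 21 h = 34.23 kWh
laptop charger: 0.07 kW × 24 h = 1.68 kWh
Total energy = 35.91 kWh
Cost = 35.91 × $0.18 = $6.46

$6.46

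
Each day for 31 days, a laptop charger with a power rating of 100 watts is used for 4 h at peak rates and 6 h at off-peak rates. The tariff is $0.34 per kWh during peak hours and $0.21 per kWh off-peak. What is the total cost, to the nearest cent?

Peak energy = 0.1 kW × 4 h × 31 = 12.4 kWh
Off-peak energy = 0.1 kW × 6 h × 31 = 18.6 kWh
Cost = 12.4 × $0.34 + 18.6 × $0.21 = $4.216 + $3.906 = $8.12

$8.12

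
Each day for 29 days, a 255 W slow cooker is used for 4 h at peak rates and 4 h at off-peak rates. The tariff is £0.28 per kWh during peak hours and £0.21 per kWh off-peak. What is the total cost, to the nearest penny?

Peak energy = 0.255 kW × 4 h × 29 = 29.58 kWh
Off-peak energy = 0.255 kW × 4 h × 29 = 29.58 kWh
Cost = 29.58 × £0.28 + 29.58 × £0.21 = £8.2824 + £6.2118 = £14.49

£14.49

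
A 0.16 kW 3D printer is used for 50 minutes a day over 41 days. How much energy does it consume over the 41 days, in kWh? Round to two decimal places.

5.47 kWh

Runtime = 50 min × 41 = 2050 min = 34.166666… h
Energy = 0.16 kW × 34.166666… h = 5.466666… kWh ≈ 5.47 kWh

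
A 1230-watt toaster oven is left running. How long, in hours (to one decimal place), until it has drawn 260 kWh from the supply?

211.4 h

Hours = 260 kWh ÷ 1.23 kW = 211.4 h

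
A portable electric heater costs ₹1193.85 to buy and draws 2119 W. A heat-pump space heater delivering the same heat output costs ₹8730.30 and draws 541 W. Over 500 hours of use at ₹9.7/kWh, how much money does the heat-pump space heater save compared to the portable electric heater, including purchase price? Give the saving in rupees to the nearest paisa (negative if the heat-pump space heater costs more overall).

portable electric heater: ₹1193.85 + (2119/1000) kW × 500 h × ₹9.7 = ₹1193.85 + ₹10277.15 = ₹11471
heat-pump space heater: ₹8730.30 + (541/1000) kW × 500 h × ₹9.7 = ₹8730.30 + ₹2623.85 = ₹11354.15
Saving = ₹11471 − ₹11354.15 = ₹116.85

₹116.85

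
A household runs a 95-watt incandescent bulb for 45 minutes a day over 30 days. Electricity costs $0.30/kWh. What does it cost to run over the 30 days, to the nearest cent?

$0.64

Runtime = 45 min × 30 = 1350 min = 22.5 h
Energy = 0.095 kW × 22.5 h = 2.1375 kWh
Cost = 2.1375 kWh × $0.30/kWh = $0.64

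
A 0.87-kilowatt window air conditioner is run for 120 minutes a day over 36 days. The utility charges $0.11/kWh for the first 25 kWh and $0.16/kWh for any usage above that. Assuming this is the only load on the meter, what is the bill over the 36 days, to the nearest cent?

$8.77

Runtime = 120 min × 36 = 4320 min = 72 h
Energy = 0.87 kW × 72 h = 62.64 kWh
Tier 1 (0–25 kWh): 25 × $0.11 = $2.75
Above 25 kWh: 37.64 × $0.16 = $6.0224
Bill = $8.77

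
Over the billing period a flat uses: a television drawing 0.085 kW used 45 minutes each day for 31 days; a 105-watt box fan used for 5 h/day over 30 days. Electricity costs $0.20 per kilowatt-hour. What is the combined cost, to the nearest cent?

$3.55

television: Runtime = 45 min × 31 = 1395 min = 23.25 h
television: 0.085 kW × 23.25 h = 1.97625 kWh
box fan: Runtime = 5 h/day × 30 days = 150 h
box fan: 0.105 kW × 150 h = 15.75 kWh
Total energy = 17.72625 kWh
Cost = 17.72625 × $0.20 = $3.55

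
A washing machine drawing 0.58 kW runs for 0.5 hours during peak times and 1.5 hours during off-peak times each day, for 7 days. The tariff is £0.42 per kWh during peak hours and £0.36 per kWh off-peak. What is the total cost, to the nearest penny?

£3.05

Peak energy = 0.58 kW × 0.5 h × 7 = 2.03 kWh
Off-peak energy = 0.58 kW × 1.5 h × 7 = 6.09 kWh
Cost = 2.03 × £0.42 + 6.09 × £0.36 = £0.8526 + £2.1924 = £3.05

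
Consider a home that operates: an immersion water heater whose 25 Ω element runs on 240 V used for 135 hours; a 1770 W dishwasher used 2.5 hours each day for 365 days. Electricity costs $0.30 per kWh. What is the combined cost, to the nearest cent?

immersion water heater: Power = V²/R = 240²/25 = 2304 W = 2.304 kW
immersion water heater: 2.304 kW × 135 h = 311.04 kWh
dishwasher: Runtime = 2.5 h/day × 365 days = 912.5 h
dishwasher: 1.77 kW × 912.5 h = 1615.125 kWh
Total energy = 1926.165 kWh
Cost = 1926.165 × $0.30 = $577.85

$577.85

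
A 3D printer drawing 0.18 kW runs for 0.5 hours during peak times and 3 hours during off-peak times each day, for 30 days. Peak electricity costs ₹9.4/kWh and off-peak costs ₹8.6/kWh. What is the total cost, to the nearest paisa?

Peak energy = 0.18 kW × 0.5 h × 30 = 2.7 kWh
Off-peak energy = 0.18 kW × 3 h × 30 = 16.2 kWh
Cost = 2.7 × ₹9.4 + 16.2 × ₹8.6 = ₹25.38 + ₹139.32 = ₹164.70

₹164.70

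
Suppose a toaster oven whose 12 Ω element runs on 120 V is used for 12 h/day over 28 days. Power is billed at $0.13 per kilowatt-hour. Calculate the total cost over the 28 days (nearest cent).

$52.42

Power = V²/R = 120²/12 = 1200 W = 1.2 kW
Runtime = 12 h/day × 28 days = 336 h
Energy = 1.2 kW × 336 h = 403.2 kWh
Cost = 403.2 kWh × $0.13/kWh = $52.42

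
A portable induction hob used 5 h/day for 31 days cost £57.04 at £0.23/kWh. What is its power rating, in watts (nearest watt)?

Energy = £57.04 ÷ £0.23/kWh = 248 kWh
Runtime = 5 h/day × 31 days = 155 h
Power = 248 kWh ÷ 155 h = 1.6 kW = 1600 W

1600 W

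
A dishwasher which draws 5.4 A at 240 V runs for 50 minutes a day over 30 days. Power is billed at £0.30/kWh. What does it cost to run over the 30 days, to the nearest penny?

£9.72

Power = 5.4 A × 240 V = 1296 W = 1.296 kW
Runtime = 50 min × 30 = 1500 min = 25 h
Energy = 1.296 kW × 25 h = 32.4 kWh
Cost = 32.4 kWh × £0.30/kWh = £9.72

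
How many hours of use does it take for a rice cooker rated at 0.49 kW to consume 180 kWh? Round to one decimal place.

Hours = 180 kWh ÷ 0.49 kW = 367.3 h

367.3 h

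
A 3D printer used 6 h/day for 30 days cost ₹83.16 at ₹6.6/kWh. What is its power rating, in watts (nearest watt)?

Energy = ₹83.16 ÷ ₹6.6/kWh = 12.6 kWh
Runtime = 6 h/day × 30 days = 180 h
Power = 12.6 kWh ÷ 180 h = 0.07 kW = 70 W

70 W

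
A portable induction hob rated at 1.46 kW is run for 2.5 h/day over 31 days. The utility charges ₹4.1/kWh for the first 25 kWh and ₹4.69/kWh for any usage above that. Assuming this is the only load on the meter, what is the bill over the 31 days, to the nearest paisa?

Runtime = 2.5 h/day × 31 days = 77.5 h
Energy = 1.46 kW × 77.5 h = 113.15 kWh
Tier 1 (0–25 kWh): 25 × ₹4.1 = ₹102.5
Above 25 kWh: 88.15 × ₹4.69 = ₹413.4235
Bill = ₹515.92

₹515.92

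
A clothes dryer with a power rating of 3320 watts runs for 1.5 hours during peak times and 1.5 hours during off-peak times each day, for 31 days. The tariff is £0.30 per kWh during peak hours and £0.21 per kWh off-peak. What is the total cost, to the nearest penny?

Peak energy = 3.32 kW × 1.5 h × 31 = 154.38 kWh
Off-peak energy = 3.32 kW × 1.5 h × 31 = 154.38 kWh
Cost = 154.38 × £0.30 + 154.38 × £0.21 = £46.314 + £32.4198 = £78.73

£78.73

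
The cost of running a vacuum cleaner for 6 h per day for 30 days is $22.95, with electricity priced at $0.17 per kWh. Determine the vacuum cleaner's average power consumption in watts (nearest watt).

Energy = $22.95 ÷ $0.17/kWh = 135 kWh
Runtime = 6 h/day × 30 days = 180 h
Power = 135 kWh ÷ 180 h = 0.75 kW = 750 W

750 W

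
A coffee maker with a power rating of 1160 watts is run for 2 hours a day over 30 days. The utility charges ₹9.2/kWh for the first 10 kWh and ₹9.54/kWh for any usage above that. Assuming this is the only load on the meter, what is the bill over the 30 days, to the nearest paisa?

₹660.58

Runtime = 2 h/day × 30 days = 60 h
Energy = 1.16 kW × 60 h = 69.6 kWh
Tier 1 (0–10 kWh): 10 × ₹9.2 = ₹92
Above 10 kWh: 59.6 × ₹9.54 = ₹568.584
Bill = ₹660.58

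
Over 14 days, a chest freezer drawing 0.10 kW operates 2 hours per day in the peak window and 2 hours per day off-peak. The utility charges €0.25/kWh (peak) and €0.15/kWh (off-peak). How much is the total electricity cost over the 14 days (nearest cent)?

Peak energy = 0.1 kW × 2 h × 14 = 2.8 kWh
Off-peak energy = 0.1 kW × 2 h × 14 = 2.8 kWh
Cost = 2.8 × €0.25 + 2.8 × €0.15 = €0.7 + €0.42 = €1.12

€1.12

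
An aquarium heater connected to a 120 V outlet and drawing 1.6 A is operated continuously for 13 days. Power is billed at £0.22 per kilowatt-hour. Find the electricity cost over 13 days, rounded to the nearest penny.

Power = 1.6 A × 120 V = 192 W = 0.192 kW
Runtime = 24 h × 13 = 312 h
Energy = 0.192 kW × 312 h = 59.904 kWh
Cost = 59.904 kWh × £0.22/kWh = £13.18

£13.18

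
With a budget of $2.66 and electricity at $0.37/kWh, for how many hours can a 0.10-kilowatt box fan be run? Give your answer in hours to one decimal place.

71.9 h

Energy available = $2.66 ÷ $0.37/kWh = 7.1892 kWh
Hours = 7.1892 kWh ÷ 0.1 kW = 71.9 h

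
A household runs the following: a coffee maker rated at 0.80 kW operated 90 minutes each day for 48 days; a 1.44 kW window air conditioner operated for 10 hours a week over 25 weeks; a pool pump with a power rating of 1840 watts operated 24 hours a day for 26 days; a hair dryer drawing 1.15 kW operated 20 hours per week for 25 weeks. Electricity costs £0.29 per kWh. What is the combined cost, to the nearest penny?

coffee maker: Runtime = 90 min × 48 = 4320 min = 72 h
coffee maker: 0.8 kW × 72 h = 57.6 kWh
window air conditioner: Runtime = 10 h/week × 25 weeks = 250 h
window air conditioner: 1.44 kW × 250 h = 360 kWh
pool pump: Runtime = 24 h × 26 = 624 h
pool pump: 1.84 kW × 624 h = 1148.16 kWh
hair dryer: Runtime = 20 h/week × 25 weeks = 500 h
hair dryer: 1.15 kW × 500 h = 575 kWh
Total energy = 2140.76 kWh
Cost = 2140.76 × £0.29 = £620.82

£620.82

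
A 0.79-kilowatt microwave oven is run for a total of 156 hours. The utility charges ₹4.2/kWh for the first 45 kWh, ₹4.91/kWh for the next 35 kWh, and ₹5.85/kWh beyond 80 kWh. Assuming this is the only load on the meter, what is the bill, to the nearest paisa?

Energy = 0.79 kW × 156 h = 123.24 kWh
Tier 1 (0–45 kWh): 45 × ₹4.2 = ₹189
Tier 2 (45–80 kWh): 35 × ₹4.91 = ₹171.85
Above 80 kWh: 43.24 × ₹5.85 = ₹252.954
Bill = ₹613.80

₹613.80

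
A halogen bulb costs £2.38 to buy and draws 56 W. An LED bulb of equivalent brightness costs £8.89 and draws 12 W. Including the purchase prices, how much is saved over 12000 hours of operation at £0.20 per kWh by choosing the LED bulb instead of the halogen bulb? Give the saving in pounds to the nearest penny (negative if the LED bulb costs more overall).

halogen bulb: £2.38 + (56/1000) kW × 12000 h × £0.20 = £2.38 + £134.4 = £136.78
LED bulb: £8.89 + (12/1000) kW × 12000 h × £0.20 = £8.89 + £28.8 = £37.69
Saving = £136.78 − £37.69 = £99.09

£99.09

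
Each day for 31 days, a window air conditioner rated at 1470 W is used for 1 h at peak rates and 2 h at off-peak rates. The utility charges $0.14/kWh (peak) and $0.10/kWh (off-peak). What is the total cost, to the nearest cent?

$15.49

Peak energy = 1.47 kW × 1 h × 31 = 45.57 kWh
Off-peak energy = 1.47 kW × 2 h × 31 = 91.14 kWh
Cost = 45.57 × $0.14 + 91.14 × $0.10 = $6.3798 + $9.114 = $15.49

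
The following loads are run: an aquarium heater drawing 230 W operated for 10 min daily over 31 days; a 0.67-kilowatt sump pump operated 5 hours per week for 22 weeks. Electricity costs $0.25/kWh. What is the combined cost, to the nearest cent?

$18.72

aquarium heater: Runtime = 10 min × 31 = 310 min = 5.166666… h
aquarium heater: 0.23 kW × 5.166666… h = 1.188333… kWh
sump pump: Runtime = 5 h/week × 22 weeks = 110 h
sump pump: 0.67 kW × 110 h = 73.7 kWh
Total energy = 74.888333… kWh
Cost = 74.888333… × $0.25 = $18.72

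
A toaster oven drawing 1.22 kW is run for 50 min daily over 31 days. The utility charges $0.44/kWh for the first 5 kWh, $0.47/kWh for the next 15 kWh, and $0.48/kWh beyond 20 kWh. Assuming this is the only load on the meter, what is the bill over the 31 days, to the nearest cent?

Runtime = 50 min × 31 = 1550 min = 25.833333… h
Energy = 1.22 kW × 25.833333… h = 31.516666… kWh
Tier 1 (0–5 kWh): 5 × $0.44 = $2.2
Tier 2 (5–20 kWh): 15 × $0.47 = $7.05
Above 20 kWh: 11.516666… × $0.48 = $5.528
Bill = $14.78

$14.78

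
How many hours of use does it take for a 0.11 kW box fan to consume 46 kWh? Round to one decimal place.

418.2 h

Hours = 46 kWh ÷ 0.11 kW = 418.2 h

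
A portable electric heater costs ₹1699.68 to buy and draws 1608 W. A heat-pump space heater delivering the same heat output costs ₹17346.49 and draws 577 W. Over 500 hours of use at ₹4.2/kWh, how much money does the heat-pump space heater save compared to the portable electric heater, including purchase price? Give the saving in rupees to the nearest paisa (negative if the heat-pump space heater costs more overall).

-₹13481.71

portable electric heater: ₹1699.68 + (1608/1000) kW × 500 h × ₹4.2 = ₹1699.68 + ₹3376.8 = ₹5076.48
heat-pump space heater: ₹17346.49 + (577/1000) kW × 500 h × ₹4.2 = ₹17346.49 + ₹1211.7 = ₹18558.19
Saving = ₹5076.48 − ₹18558.19 = −₹13481.71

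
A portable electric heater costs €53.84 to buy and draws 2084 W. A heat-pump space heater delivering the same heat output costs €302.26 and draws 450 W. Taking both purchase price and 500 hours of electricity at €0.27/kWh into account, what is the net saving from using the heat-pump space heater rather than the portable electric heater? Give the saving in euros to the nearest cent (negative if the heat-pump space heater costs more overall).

-€27.83

portable electric heater: €53.84 + (2084/1000) kW × 500 h × €0.27 = €53.84 + €281.34 = €335.18
heat-pump space heater: €302.26 + (450/1000) kW × 500 h × €0.27 = €302.26 + €60.75 = €363.01
Saving = €335.18 − €363.01 = −€27.83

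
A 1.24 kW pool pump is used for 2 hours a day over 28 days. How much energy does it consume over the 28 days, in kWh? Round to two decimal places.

69.44 kWh

Runtime = 2 h/day × 28 days = 56 h
Energy = 1.24 kW × 56 h = 69.44 kWh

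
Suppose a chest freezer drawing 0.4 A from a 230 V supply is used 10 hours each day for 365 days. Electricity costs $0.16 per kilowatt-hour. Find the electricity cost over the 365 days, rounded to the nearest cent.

Power = 0.4 A × 230 V = 92 W = 0.092 kW
Runtime = 10 h/day × 365 days = 3650 h
Energy = 0.092 kW × 3650 h = 335.8 kWh
Cost = 335.8 kWh × $0.16/kWh = $53.73

$53.73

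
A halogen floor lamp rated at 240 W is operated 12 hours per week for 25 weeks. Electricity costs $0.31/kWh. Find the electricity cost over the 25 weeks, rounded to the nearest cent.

Runtime = 12 h/week × 25 weeks = 300 h
Energy = 0.24 kW × 300 h = 72 kWh
Cost = 72 kWh × $0.31/kWh = $22.32

$22.32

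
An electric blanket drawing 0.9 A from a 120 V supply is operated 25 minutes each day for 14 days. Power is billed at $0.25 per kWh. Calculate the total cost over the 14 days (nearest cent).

$0.16

Power = 0.9 A × 120 V = 108 W = 0.108 kW
Runtime = 25 min × 14 = 350 min = 5.833333… h
Energy = 0.108 kW × 5.833333… h = 0.63 kWh
Cost = 0.63 kWh × $0.25/kWh = $0.16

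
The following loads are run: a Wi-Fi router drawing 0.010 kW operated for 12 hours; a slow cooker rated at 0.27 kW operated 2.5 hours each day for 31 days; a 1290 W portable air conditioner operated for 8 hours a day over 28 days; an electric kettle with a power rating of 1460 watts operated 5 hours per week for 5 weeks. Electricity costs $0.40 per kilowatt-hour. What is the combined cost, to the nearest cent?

Wi-Fi router: 0.01 kW × 12 h = 0.12 kWh
slow cooker: Runtime = 2.5 h/day × 31 days = 77.5 h
slow cooker: 0.27 kW × 77.5 h = 20.925 kWh
portable air conditioner: Runtime = 8 h/day × 28 days = 224 h
portable air conditioner: 1.29 kW × 224 h = 288.96 kWh
electric kettle: Runtime = 5 h/week × 5 weeks = 25 h
electric kettle: 1.46 kW × 25 h = 36.5 kWh
Total energy = 346.505 kWh
Cost = 346.505 × $0.40 = $138.60

$138.60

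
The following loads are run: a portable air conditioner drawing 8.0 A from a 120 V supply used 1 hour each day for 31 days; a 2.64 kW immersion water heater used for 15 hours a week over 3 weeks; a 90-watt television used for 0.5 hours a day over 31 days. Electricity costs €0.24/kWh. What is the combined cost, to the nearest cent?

portable air conditioner: Power = 8.0 A × 120 V = 960 W = 0.96 kW
portable air conditioner: Runtime = 1 h/day × 31 days = 31 h
portable air conditioner: 0.96 kW × 31 h = 29.76 kWh
immersion water heater: Runtime = 15 h/week × 3 weeks = 45 h
immersion water heater: 2.64 kW × 45 h = 118.8 kWh
television: Runtime = 0.5 h/day × 31 days = 15.5 h
television: 0.09 kW × 15.5 h = 1.395 kWh
Total energy = 149.955 kWh
Cost = 149.955 × €0.24 = €35.99

€35.99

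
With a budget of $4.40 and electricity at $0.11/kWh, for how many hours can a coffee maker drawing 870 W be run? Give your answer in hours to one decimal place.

46.0 h

Energy available = $4.40 ÷ $0.11/kWh = 40 kWh
Hours = 40 kWh ÷ 0.87 kW = 46.0 h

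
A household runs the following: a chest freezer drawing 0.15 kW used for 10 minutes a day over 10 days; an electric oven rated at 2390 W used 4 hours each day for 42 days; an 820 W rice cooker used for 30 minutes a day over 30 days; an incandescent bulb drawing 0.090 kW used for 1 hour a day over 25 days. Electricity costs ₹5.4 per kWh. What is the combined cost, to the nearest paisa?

chest freezer: Runtime = 10 min × 10 = 100 min = 1.666666… h
chest freezer: 0.15 kW × 1.666666… h = 0.25 kWh
electric oven: Runtime = 4 h/day × 42 days = 168 h
electric oven: 2.39 kW × 168 h = 401.52 kWh
rice cooker: Runtime = 30 min × 30 = 900 min = 15 h
rice cooker: 0.82 kW × 15 h = 12.3 kWh
incandescent bulb: Runtime = 1 h/day × 25 days = 25 h
incandescent bulb: 0.09 kW × 25 h = 2.25 kWh
Total energy = 416.32 kWh
Cost = 416.32 × ₹5.4 = ₹2248.13

₹2248.13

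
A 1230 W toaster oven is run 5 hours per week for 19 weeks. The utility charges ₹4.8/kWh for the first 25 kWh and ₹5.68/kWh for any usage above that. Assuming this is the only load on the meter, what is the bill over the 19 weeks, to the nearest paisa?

₹641.71

Runtime = 5 h/week × 19 weeks = 95 h
Energy = 1.23 kW × 95 h = 116.85 kWh
Tier 1 (0–25 kWh): 25 × ₹4.8 = ₹120
Above 25 kWh: 91.85 × ₹5.68 = ₹521.708
Bill = ₹641.71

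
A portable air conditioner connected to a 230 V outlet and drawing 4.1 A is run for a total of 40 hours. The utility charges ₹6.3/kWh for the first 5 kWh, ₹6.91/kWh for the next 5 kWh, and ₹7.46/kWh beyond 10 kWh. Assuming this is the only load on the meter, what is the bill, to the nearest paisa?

₹272.84

Power = 4.1 A × 230 V = 943 W = 0.943 kW
Energy = 0.943 kW × 40 h = 37.72 kWh
Tier 1 (0–5 kWh): 5 × ₹6.3 = ₹31.5
Tier 2 (5–10 kWh): 5 × ₹6.91 = ₹34.55
Above 10 kWh: 27.72 × ₹7.46 = ₹206.7912
Bill = ₹272.84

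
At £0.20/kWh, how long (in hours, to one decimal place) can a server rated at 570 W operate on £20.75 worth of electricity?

182.0 h

Energy available = £20.75 ÷ £0.20/kWh = 103.75 kWh
Hours = 103.75 kWh ÷ 0.57 kW = 182.0 h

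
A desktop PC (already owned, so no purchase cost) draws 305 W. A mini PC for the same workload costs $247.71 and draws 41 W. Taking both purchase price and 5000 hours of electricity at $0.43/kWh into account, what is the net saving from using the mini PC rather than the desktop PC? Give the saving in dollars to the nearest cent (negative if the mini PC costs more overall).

desktop PC: $0.00 + (305/1000) kW × 5000 h × $0.43 = $0.00 + $655.75 = $655.75
mini PC: $247.71 + (41/1000) kW × 5000 h × $0.43 = $247.71 + $88.15 = $335.86
Saving = $655.75 − $335.86 = $319.89

$319.89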